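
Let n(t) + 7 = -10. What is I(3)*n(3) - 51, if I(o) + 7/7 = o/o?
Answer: -51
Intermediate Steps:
n(t) = -17 (n(t) = -7 - 10 = -17)
I(o) = 0 (I(o) = -1 + o/o = -1 + 1 = 0)
I(3)*n(3) - 51 = 0*(-17) - 51 = 0 - 51 = -51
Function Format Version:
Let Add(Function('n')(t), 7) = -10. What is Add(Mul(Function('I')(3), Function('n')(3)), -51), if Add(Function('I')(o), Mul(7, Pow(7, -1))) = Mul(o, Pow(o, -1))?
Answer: -51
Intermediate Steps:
Function('n')(t) = -17 (Function('n')(t) = Add(-7, -10) = -17)
Function('I')(o) = 0 (Function('I')(o) = Add(-1, Mul(o, Pow(o, -1))) = Add(-1, 1) = 0)
Add(Mul(Function('I')(3), Function('n')(3)), -51) = Add(Mul(0, -17), -51) = Add(0, -51) = -51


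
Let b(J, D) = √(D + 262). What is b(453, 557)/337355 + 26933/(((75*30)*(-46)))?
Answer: -1171/4500 + 3*√91/337355 ≈ -0.26014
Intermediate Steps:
b(J, D) = √(262 + D)
b(453, 557)/337355 + 26933/(((75*30)*(-46))) = √(262 + 557)/337355 + 26933/(((75*30)*(-46))) = √819*(1/337355) + 26933/((2250*(-46))) = (3*√91)*(1/337355) + 26933/(-103500) = 3*√91/337355 + 26933*(-1/103500) = 3*√91/337355 - 1171/4500 = -1171/4500 + 3*√91/337355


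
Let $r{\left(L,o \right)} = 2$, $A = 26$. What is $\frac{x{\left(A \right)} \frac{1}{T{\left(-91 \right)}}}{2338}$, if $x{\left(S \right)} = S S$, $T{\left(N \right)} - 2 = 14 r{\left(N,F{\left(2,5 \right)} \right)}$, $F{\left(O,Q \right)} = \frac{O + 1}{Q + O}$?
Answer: $\frac{169}{17535} \approx 0.0096379$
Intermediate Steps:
$F{\left(O,Q \right)} = \frac{1 + O}{O + Q}$
$T{\left(N \right)} = 30$ ($T{\left(N \right)} = 2 + 14 \cdot 2 = 2 + 28 = 30$)
$x{\left(S \right)} = S^{2}$
$\frac{x{\left(A \right)} \frac{1}{T{\left(-91 \right)}}}{2338} = \frac{26^{2} \cdot \frac{1}{30}}{2338} = 676 \cdot \frac{1}{30} \cdot \frac{1}{2338} = \frac{338}{15} \cdot \frac{1}{2338} = \frac{169}{17535}$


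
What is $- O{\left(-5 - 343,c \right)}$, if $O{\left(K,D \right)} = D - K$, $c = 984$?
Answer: $-1332$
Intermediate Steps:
$- O{\left(-5 - 343,c \right)} = - (984 - \left(-5 - 343\right)) = - (984 - -348) = - (984 + 348) = \left(-1\right) 1332 = -1332$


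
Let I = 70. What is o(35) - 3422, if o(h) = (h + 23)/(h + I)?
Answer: -359252/105 ≈ -3421.4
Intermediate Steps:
o(h) = (23 + h)/(70 + h) (o(h) = (h + 23)/(h + 70) = (23 + h)/(70 + h))
o(35) - 3422 = (23 + 35)/(70 + 35) - 3422 = 58/105 - 3422 = -359252/105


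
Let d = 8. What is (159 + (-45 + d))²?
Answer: 14884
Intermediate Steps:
(159 + (-45 + d))² = (159 + (-45 + 8))² = (159 - 37)² = 122² = 14884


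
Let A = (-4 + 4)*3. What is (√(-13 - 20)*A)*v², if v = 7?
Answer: 0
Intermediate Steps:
A = 0 (A = 0*3 = 0)
(√(-13 - 20)*A)*v² = (√(-13 - 20)*0)*7² = (√(-33)*0)*49 = ((I*√33)*0)*49 = 0*49 = 0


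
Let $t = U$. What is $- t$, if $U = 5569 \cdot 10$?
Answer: $-55690$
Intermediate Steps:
$U = 55690$
$t = 55690$
$- t = \left(-1\right) 55690 = -55690$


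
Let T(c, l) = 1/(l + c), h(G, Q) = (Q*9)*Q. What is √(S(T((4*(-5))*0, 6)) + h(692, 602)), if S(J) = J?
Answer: √117418902/6 ≈ 1806.0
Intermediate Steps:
h(G, Q) = 9*Q² (h(G, Q) = (9*Q)*Q = 9*Q²)
T(c, l) = 1/(c + l)
√(S(T((4*(-5))*0, 6)) + h(692, 602)) = √(1/((4*(-5))*0 + 6) + 9*602²) = √(1/(-20*0 + 6) + 9*362404) = √(1/(0 + 6) + 3261636) = √(1/6 + 3261636) = √(⅙ + 3261636) = √(19569817/6) = √117418902/6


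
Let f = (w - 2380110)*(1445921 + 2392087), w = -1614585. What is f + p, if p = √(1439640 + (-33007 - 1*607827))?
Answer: -15331671367560 + √798806 ≈ -1.5332e+13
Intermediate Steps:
p = √798806 (p = √(1439640 + (-33007 - 607827)) = √(1439640 - 640834) = √798806 ≈ 893.76)
f = -15331671367560 (f = (-1614585 - 2380110)*(1445921 + 2392087) = -3994695*3838008 = -15331671367560)
f + p = -15331671367560 + √798806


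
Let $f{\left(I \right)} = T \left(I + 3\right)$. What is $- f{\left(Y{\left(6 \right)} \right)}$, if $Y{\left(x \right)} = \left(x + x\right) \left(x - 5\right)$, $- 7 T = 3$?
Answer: $\frac{45}{7} \approx 6.4286$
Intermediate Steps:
$T = - \frac{3}{7}$ ($T = \left(- \frac{1}{7}\right) 3 = - \frac{3}{7} \approx -0.42857$)
$Y{\left(x \right)} = 2 x \left(-5 + x\right)$
$f{\left(I \right)} = - \frac{9}{7} - \frac{3 I}{7}$ ($f{\left(I \right)} = - \frac{3 \left(I + 3\right)}{7} = - \frac{3 \left(3 + I\right)}{7} = - \frac{9}{7} - \frac{3 I}{7}$)
$- f{\left(Y{\left(6 \right)} \right)} = - (- \frac{9}{7} - \frac{3 \cdot 2 \cdot 6 \left(-5 + 6\right)}{7}) = - (- \frac{9}{7} - \frac{3 \cdot 2 \cdot 6 \cdot 1}{7}) = - (- \frac{9}{7} - \frac{36}{7}) = \left(-1\right) \left(- \frac{45}{7}\right) = \frac{45}{7}$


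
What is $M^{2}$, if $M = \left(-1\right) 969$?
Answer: $938961$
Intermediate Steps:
$M = -969$
$M^{2} = \left(-969\right)^{2} = 938961$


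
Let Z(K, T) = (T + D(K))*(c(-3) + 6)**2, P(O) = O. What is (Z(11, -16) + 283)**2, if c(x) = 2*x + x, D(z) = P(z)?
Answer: 56644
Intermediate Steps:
D(z) = z
c(x) = 3*x
Z(K, T) = 9*K + 9*T (Z(K, T) = (T + K)*(3*(-3) + 6)**2 = (K + T)*(-9 + 6)**2 = (K + T)*(-3)**2 = (K + T)*9 = 9*K + 9*T)
(Z(11, -16) + 283)**2 = ((9*11 + 9*(-16)) + 283)**2 = ((99 - 144) + 283)**2 = (-45 + 283)**2 = 238**2 = 56644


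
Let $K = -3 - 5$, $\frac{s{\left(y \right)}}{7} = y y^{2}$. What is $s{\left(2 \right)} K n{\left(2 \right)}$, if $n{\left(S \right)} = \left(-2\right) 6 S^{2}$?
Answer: $21504$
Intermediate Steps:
$n{\left(S \right)} = - 12 S^{2}$
$s{\left(y \right)} = 7 y^{3}$ ($s{\left(y \right)} = 7 y y^{2} = 7 y^{3}$)
$K = -8$ ($K = -3 - 5 = -8$)
$s{\left(2 \right)} K n{\left(2 \right)} = 7 \cdot 2^{3} \left(-8\right) \left(- 12 \cdot 2^{2}\right) = 7 \cdot 8 \left(-8\right) \left(\left(-12\right) 4\right) = 56 \left(-8\right) \left(-48\right) = \left(-448\right) \left(-48\right) = 21504$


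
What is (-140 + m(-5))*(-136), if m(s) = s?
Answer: 19720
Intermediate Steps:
(-140 + m(-5))*(-136) = (-140 - 5)*(-136) = -145*(-136) = 19720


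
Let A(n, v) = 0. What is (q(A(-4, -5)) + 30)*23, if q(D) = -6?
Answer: 552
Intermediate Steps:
(q(A(-4, -5)) + 30)*23 = (-6 + 30)*23 = 24*23 = 552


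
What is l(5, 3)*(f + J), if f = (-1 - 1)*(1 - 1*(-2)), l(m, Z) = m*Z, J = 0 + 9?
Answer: 45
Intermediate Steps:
J = 9
l(m, Z) = Z*m
f = -6 (f = -2*(1 + 2) = -2*3 = -6)
l(5, 3)*(f + J) = (3*5)*(-6 + 9) = 15*3 = 45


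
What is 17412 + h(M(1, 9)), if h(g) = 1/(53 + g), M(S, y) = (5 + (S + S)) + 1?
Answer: 1062133/61 ≈ 17412.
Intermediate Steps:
M(S, y) = 6 + 2*S (M(S, y) = (5 + 2*S) + 1 = 6 + 2*S)
17412 + h(M(1, 9)) = 17412 + 1/(53 + (6 + 2*1)) = 17412 + 1/(53 + (6 + 2)) = 17412 + 1/(53 + 8) = 17412 + 1/61 = 1062133/61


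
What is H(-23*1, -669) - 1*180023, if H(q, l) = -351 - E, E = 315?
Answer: -180689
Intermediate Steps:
H(q, l) = -666 (H(q, l) = -351 - 1*315 = -351 - 315 = -666)
H(-23*1, -669) - 1*180023 = -666 - 1*180023 = -666 - 180023 = -180689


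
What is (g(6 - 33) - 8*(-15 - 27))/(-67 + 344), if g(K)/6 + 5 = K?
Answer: 144/277 ≈ 0.51986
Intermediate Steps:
g(K) = -30 + 6*K
(g(6 - 33) - 8*(-15 - 27))/(-67 + 344) = ((-30 + 6*(6 - 33)) - 8*(-15 - 27))/(-67 + 344) = ((-30 + 6*(-27)) - 8*(-42))/277 = ((-30 - 162) + 336)*(1/277) = (-192 + 336)*(1/277) = 144*(1/277) = 144/277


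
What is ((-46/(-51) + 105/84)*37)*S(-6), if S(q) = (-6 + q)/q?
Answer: 16243/102 ≈ 159.25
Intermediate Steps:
S(q) = (-6 + q)/q
((-46/(-51) + 105/84)*37)*S(-6) = ((-46/(-51) + 105/84)*37)*((-6 - 6)/(-6)) = ((-46*(-1/51) + 105*(1/84))*37)*(-⅙*(-12)) = ((46/51 + 5/4)*37)*2 = ((439/204)*37)*2 = (16243/204)*2 = 16243/102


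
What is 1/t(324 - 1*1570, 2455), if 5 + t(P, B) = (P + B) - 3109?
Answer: -1/1905 ≈ -0.00052493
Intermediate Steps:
t(P, B) = -3114 + B + P (t(P, B) = -5 + ((P + B) - 3109) = -5 + ((B + P) - 3109) = -5 + (-3109 + B + P) = -3114 + B + P)
1/t(324 - 1*1570, 2455) = 1/(-3114 + 2455 + (324 - 1*1570)) = 1/(-3114 + 2455 + (324 - 1570)) = 1/(-3114 + 2455 - 1246) = 1/(-1905) = -1/1905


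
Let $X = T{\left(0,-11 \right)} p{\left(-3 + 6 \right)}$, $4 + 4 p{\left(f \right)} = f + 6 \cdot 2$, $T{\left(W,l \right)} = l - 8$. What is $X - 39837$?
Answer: $- \frac{159557}{4} \approx -39889.0$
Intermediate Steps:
$T{\left(W,l \right)} = -8 + l$
$p{\left(f \right)} = 2 + \frac{f}{4}$ ($p{\left(f \right)} = -1 + \frac{f + 6 \cdot 2}{4} = -1 + \frac{f + 12}{4} = -1 + \frac{12 + f}{4} = -1 + \left(3 + \frac{f}{4}\right) = 2 + \frac{f}{4}$)
$X = - \frac{209}{4}$ ($X = \left(-8 - 11\right) \left(2 + \frac{-3 + 6}{4}\right) = - 19 \left(2 + \frac{1}{4} \cdot 3\right) = - 19 \left(2 + \frac{3}{4}\right) = \left(-19\right) \frac{11}{4} = - \frac{209}{4} \approx -52.25$)
$X - 39837 = - \frac{209}{4} - 39837 = - \frac{159557}{4}$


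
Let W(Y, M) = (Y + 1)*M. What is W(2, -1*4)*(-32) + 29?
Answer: 413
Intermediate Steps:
W(Y, M) = M*(1 + Y) (W(Y, M) = (1 + Y)*M = M*(1 + Y))
W(2, -1*4)*(-32) + 29 = ((-1*4)*(1 + 2))*(-32) + 29 = -4*3*(-32) + 29 = -12*(-32) + 29 = 384 + 29 = 413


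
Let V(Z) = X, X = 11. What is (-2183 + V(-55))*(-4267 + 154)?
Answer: 8933436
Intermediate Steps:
V(Z) = 11
(-2183 + V(-55))*(-4267 + 154) = (-2183 + 11)*(-4267 + 154) = -2172*(-4113) = 8933436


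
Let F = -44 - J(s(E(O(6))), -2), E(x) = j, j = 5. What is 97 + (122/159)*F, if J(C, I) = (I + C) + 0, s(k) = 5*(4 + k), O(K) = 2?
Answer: 1603/53 ≈ 30.245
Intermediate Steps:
E(x) = 5
s(k) = 20 + 5*k
J(C, I) = C + I (J(C, I) = (C + I) + 0 = C + I)
F = -87 (F = -44 - ((20 + 5*5) - 2) = -44 - ((20 + 25) - 2) = -44 - (45 - 2) = -44 - 1*43 = -44 - 43 = -87)
97 + (122/159)*F = 97 + (122/159)*(-87) = 97 - 3538/53 = 1603/53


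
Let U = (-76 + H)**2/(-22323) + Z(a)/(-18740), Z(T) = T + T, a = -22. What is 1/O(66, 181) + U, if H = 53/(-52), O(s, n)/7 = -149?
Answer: -3712815582499/14045391702160 ≈ -0.26434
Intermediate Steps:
O(s, n) = -1043 (O(s, n) = 7*(-149) = -1043)
H = -53/52 (H = 53*(-1/52) = -53/52 ≈ -1.0192)
Z(T) = 2*T
U = -24827847271/94264373840 (U = (-76 - 53/52)**2/(-22323) + (2*(-22))/(-18740) = (-4005/52)**2*(-1/22323) - 44*(-1/18740) = (16040025/2704)*(-1/22323) + 11/4685 = -5346675/20120464 + 11/4685 = -24827847271/94264373840 ≈ -0.26339)
1/O(66, 181) + U = 1/(-1043) - 24827847271/94264373840 = -1/1043 - 24827847271/94264373840 = -3712815582499/14045391702160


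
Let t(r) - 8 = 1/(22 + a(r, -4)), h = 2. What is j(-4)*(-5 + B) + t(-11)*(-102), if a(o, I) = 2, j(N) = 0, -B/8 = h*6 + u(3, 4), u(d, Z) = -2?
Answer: -3281/4 ≈ -820.25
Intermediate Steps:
B = -80 (B = -8*(2*6 - 2) = -8*(12 - 2) = -8*10 = -80)
t(r) = 193/24 (t(r) = 8 + 1/(22 + 2) = 8 + 1/24 = 193/24)
j(-4)*(-5 + B) + t(-11)*(-102) = 0*(-5 - 80) + (193/24)*(-102) = 0*(-85) - 3281/4 = 0 - 3281/4 = -3281/4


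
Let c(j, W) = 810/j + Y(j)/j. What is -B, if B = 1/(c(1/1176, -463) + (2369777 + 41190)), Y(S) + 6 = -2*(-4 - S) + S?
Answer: -1/3365882 ≈ -2.9710e-7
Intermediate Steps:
Y(S) = 2 + 3*S (Y(S) = -6 + (-2*(-4 - S) + S) = -6 + ((8 + 2*S) + S) = -6 + (8 + 3*S) = 2 + 3*S)
c(j, W) = 810/j + (2 + 3*j)/j
B = 1/3365882 (B = 1/((3 + 812/(1/1176)) + (2369777 + 41190)) = 1/((3 + 812/(1/1176)) + 2410967) = 1/((3 + 812*1176) + 2410967) = 1/((3 + 954912) + 2410967) = 1/(954915 + 2410967) = 1/3365882 ≈ 2.9710e-7)
-B = -1*1/3365882 = -1/3365882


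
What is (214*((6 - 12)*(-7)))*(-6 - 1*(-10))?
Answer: 35952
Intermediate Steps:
(214*((6 - 12)*(-7)))*(-6 - 1*(-10)) = (214*(-6*(-7)))*(-6 + 10) = (214*42)*4 = 8988*4 = 35952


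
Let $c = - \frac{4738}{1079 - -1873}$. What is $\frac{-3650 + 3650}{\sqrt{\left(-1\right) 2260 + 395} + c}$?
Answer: $0$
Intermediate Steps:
$c = - \frac{2369}{1476}$ ($c = - \frac{4738}{1079 + 1873} = - \frac{4738}{2952} = \left(-4738\right) \frac{1}{2952} = - \frac{2369}{1476} \approx -1.605$)
$\frac{-3650 + 3650}{\sqrt{\left(-1\right) 2260 + 395} + c} = \frac{-3650 + 3650}{\sqrt{\left(-1\right) 2260 + 395} - \frac{2369}{1476}} = \frac{0}{\sqrt{-2260 + 395} - \frac{2369}{1476}} = \frac{0}{\sqrt{-1865} - \frac{2369}{1476}} = \frac{0}{i \sqrt{1865} - \frac{2369}{1476}} = \frac{0}{- \frac{2369}{1476} + i \sqrt{1865}} = 0$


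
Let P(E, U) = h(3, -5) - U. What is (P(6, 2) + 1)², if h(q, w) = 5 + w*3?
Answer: 121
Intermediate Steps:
h(q, w) = 5 + 3*w
P(E, U) = -10 - U (P(E, U) = (5 + 3*(-5)) - U = (5 - 15) - U = -10 - U)
(P(6, 2) + 1)² = ((-10 - 1*2) + 1)² = ((-10 - 2) + 1)² = (-12 + 1)² = (-11)² = 121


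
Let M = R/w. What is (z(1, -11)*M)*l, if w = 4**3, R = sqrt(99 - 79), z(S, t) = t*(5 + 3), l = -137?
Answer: 1507*sqrt(5)/4 ≈ 842.44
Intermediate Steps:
z(S, t) = 8*t (z(S, t) = t*8 = 8*t)
R = 2*sqrt(5) (R = sqrt(20) = 2*sqrt(5) ≈ 4.4721)
w = 64
M = sqrt(5)/32 (M = (2*sqrt(5))/64 = (2*sqrt(5))*(1/64) = sqrt(5)/32 ≈ 0.069877)
(z(1, -11)*M)*l = ((8*(-11))*(sqrt(5)/32))*(-137) = -11*sqrt(5)/4*(-137) = 1507*sqrt(5)/4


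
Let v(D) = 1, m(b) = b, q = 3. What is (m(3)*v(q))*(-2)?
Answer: -6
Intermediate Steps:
(m(3)*v(q))*(-2) = (3*1)*(-2) = 3*(-2) = -6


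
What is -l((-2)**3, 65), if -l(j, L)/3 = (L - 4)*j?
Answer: -1464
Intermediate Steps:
l(j, L) = -3*j*(-4 + L) (l(j, L) = -3*(L - 4)*j = -3*(-4 + L)*j = -3*j*(-4 + L))
-l((-2)**3, 65) = -3*(-2)**3*(4 - 1*65) = -3*(-8)*(4 - 65) = -3*(-8)*(-61) = -1*1464 = -1464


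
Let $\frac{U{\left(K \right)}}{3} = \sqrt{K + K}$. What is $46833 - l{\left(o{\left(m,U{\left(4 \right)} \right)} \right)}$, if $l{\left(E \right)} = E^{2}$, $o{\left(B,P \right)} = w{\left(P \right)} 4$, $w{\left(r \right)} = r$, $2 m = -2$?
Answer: $45681$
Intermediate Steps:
$m = -1$ ($m = \frac{1}{2} \left(-2\right) = -1$)
$U{\left(K \right)} = 3 \sqrt{2} \sqrt{K}$ ($U{\left(K \right)} = 3 \sqrt{K + K} = 3 \sqrt{2 K} = 3 \sqrt{2} \sqrt{K}$)
$o{\left(B,P \right)} = 4 P$ ($o{\left(B,P \right)} = P 4 = 4 P$)
$46833 - l{\left(o{\left(m,U{\left(4 \right)} \right)} \right)} = 46833 - \left(4 \cdot 3 \sqrt{2} \sqrt{4}\right)^{2} = 46833 - \left(4 \cdot 3 \sqrt{2} \cdot 2\right)^{2} = 46833 - \left(4 \cdot 6 \sqrt{2}\right)^{2} = 46833 - \left(24 \sqrt{2}\right)^{2} = 46833 - 1152 = 45681$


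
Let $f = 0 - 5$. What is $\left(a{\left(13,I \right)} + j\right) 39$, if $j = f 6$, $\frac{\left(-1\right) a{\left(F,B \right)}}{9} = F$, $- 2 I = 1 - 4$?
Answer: $-5733$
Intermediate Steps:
$f = -5$ ($f = 0 - 5 = -5$)
$I = \frac{3}{2}$ ($I = - \frac{1 - 4}{2} = \left(- \frac{1}{2}\right) \left(-3\right) = \frac{3}{2} \approx 1.5$)
$a{\left(F,B \right)} = - 9 F$
$j = -30$ ($j = \left(-5\right) 6 = -30$)
$\left(a{\left(13,I \right)} + j\right) 39 = \left(\left(-9\right) 13 - 30\right) 39 = \left(-117 - 30\right) 39 = \left(-147\right) 39 = -5733$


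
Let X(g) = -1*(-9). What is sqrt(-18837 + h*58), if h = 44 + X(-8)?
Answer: I*sqrt(15763) ≈ 125.55*I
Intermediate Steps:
X(g) = 9
h = 53 (h = 44 + 9 = 53)
sqrt(-18837 + h*58) = sqrt(-18837 + 53*58) = sqrt(-18837 + 3074) = sqrt(-15763) = I*sqrt(15763)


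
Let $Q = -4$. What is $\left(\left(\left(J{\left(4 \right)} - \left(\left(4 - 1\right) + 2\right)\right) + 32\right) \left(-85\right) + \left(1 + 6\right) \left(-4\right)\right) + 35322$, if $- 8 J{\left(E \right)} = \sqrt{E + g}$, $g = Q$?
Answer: $32999$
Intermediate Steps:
$g = -4$
$J{\left(E \right)} = - \frac{\sqrt{-4 + E}}{8}$ ($J{\left(E \right)} = - \frac{\sqrt{E - 4}}{8} = - \frac{\sqrt{-4 + E}}{8}$)
$\left(\left(\left(J{\left(4 \right)} - \left(\left(4 - 1\right) + 2\right)\right) + 32\right) \left(-85\right) + \left(1 + 6\right) \left(-4\right)\right) + 35322 = \left(\left(\left(- \frac{\sqrt{-4 + 4}}{8} - \left(\left(4 - 1\right) + 2\right)\right) + 32\right) \left(-85\right) + \left(1 + 6\right) \left(-4\right)\right) + 35322 = \left(\left(\left(- \frac{\sqrt{0}}{8} - \left(3 + 2\right)\right) + 32\right) \left(-85\right) + 7 \left(-4\right)\right) + 35322 = \left(\left(\left(\left(- \frac{1}{8}\right) 0 - 5\right) + 32\right) \left(-85\right) - 28\right) + 35322 = \left(\left(\left(0 - 5\right) + 32\right) \left(-85\right) - 28\right) + 35322 = \left(\left(-5 + 32\right) \left(-85\right) - 28\right) + 35322 = \left(27 \left(-85\right) - 28\right) + 35322 = \left(-2295 - 28\right) + 35322 = -2323 + 35322 = 32999$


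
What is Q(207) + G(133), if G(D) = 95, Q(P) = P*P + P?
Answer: 43151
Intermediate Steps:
Q(P) = P + P² (Q(P) = P² + P = P + P²)
Q(207) + G(133) = 207*(1 + 207) + 95 = 207*208 + 95 = 43056 + 95 = 43151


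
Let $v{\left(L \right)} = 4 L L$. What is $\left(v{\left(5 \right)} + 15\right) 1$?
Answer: $115$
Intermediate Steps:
$v{\left(L \right)} = 4 L^{2}$
$\left(v{\left(5 \right)} + 15\right) 1 = \left(4 \cdot 5^{2} + 15\right) 1 = \left(4 \cdot 25 + 15\right) 1 = \left(100 + 15\right) 1 = 115 \cdot 1 = 115$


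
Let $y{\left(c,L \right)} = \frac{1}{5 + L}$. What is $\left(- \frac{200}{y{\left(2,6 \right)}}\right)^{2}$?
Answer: $4840000$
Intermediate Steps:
$\left(- \frac{200}{y{\left(2,6 \right)}}\right)^{2} = \left(- \frac{200}{\frac{1}{5 + 6}}\right)^{2} = \left(- \frac{200}{\frac{1}{11}}\right)^{2} = \left(- 200 \frac{1}{\frac{1}{11}}\right)^{2} = \left(\left(-200\right) 11\right)^{2} = \left(-2200\right)^{2} = 4840000$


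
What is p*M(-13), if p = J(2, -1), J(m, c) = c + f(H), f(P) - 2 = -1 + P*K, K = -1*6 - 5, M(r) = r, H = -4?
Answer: -572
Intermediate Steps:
K = -11 (K = -6 - 5 = -11)
f(P) = 1 - 11*P (f(P) = 2 + (-1 + P*(-11)) = 2 + (-1 - 11*P) = 1 - 11*P)
J(m, c) = 45 + c (J(m, c) = c + (1 - 11*(-4)) = c + (1 + 44) = c + 45 = 45 + c)
p = 44 (p = 45 - 1 = 44)
p*M(-13) = 44*(-13) = -572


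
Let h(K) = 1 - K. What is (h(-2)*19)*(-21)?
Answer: -1197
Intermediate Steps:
(h(-2)*19)*(-21) = ((1 - 1*(-2))*19)*(-21) = ((1 + 2)*19)*(-21) = (3*19)*(-21) = 57*(-21) = -1197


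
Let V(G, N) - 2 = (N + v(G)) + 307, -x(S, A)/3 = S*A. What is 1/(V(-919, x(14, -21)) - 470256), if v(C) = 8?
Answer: -1/469057 ≈ -2.1319e-6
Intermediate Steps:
x(S, A) = -3*A*S (x(S, A) = -3*S*A = -3*A*S)
V(G, N) = 317 + N (V(G, N) = 2 + ((N + 8) + 307) = 2 + ((8 + N) + 307) = 2 + (315 + N) = 317 + N)
1/(V(-919, x(14, -21)) - 470256) = 1/((317 - 3*(-21)*14) - 470256) = 1/((317 + 882) - 470256) = 1/(1199 - 470256) = 1/(-469057) = -1/469057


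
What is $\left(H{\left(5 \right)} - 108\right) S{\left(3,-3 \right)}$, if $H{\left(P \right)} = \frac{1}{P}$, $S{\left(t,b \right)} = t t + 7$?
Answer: $- \frac{8624}{5} \approx -1724.8$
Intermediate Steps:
$S{\left(t,b \right)} = 7 + t^{2}$ ($S{\left(t,b \right)} = t^{2} + 7 = 7 + t^{2}$)
$\left(H{\left(5 \right)} - 108\right) S{\left(3,-3 \right)} = \left(\frac{1}{5} - 108\right) \left(7 + 3^{2}\right) = \left(\frac{1}{5} - 108\right) \left(7 + 9\right) = \left(- \frac{539}{5}\right) 16 = - \frac{8624}{5}$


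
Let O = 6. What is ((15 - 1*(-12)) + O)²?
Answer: 1089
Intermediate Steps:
((15 - 1*(-12)) + O)² = ((15 - 1*(-12)) + 6)² = ((15 + 12) + 6)² = (27 + 6)² = 33² = 1089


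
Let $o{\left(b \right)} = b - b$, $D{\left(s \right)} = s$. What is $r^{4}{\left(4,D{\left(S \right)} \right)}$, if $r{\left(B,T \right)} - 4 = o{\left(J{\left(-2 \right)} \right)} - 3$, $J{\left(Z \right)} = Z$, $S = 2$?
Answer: $1$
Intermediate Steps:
$o{\left(b \right)} = 0$
$r{\left(B,T \right)} = 1$ ($r{\left(B,T \right)} = 4 + \left(0 - 3\right) = 4 - 3 = 1$)
$r^{4}{\left(4,D{\left(S \right)} \right)} = 1^{4} = 1$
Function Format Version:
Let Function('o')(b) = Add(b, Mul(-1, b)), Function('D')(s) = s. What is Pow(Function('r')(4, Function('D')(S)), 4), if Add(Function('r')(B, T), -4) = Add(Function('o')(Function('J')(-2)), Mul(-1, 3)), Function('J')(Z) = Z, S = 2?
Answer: 1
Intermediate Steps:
Function('o')(b) = 0
Function('r')(B, T) = 1 (Function('r')(B, T) = Add(4, Add(0, Mul(-1, 3))) = Add(4, Add(0, -3)) = Add(4, -3) = 1)
Pow(Function('r')(4, Function('D')(S)), 4) = Pow(1, 4) = 1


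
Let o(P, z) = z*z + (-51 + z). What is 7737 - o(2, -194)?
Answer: -29654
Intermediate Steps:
o(P, z) = -51 + z + z² (o(P, z) = z² + (-51 + z) = -51 + z + z²)
7737 - o(2, -194) = 7737 - (-51 - 194 + (-194)²) = 7737 - (-51 - 194 + 37636) = 7737 - 1*37391 = 7737 - 37391 = -29654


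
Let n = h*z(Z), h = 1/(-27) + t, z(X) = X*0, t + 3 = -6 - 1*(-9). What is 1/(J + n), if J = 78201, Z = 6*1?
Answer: 1/78201 ≈ 1.2788e-5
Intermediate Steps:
Z = 6
t = 0 (t = -3 + (-6 - 1*(-9)) = -3 + (-6 + 9) = -3 + 3 = 0)
z(X) = 0
h = -1/27 (h = 1/(-27) + 0 = -1/27 + 0 = -1/27 ≈ -0.037037)
n = 0 (n = -1/27*0 = 0)
1/(J + n) = 1/(78201 + 0) = 1/78201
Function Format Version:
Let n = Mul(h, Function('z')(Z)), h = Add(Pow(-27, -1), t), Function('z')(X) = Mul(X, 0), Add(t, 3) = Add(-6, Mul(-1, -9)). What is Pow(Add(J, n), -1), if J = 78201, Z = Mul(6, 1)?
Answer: Rational(1, 78201) ≈ 1.2788e-5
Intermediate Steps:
Z = 6
t = 0 (t = Add(-3, Add(-6, Mul(-1, -9))) = Add(-3, Add(-6, 9)) = Add(-3, 3) = 0)
Function('z')(X) = 0
h = Rational(-1, 27) (h = Add(Pow(-27, -1), 0) = Add(Rational(-1, 27), 0) = Rational(-1, 27) ≈ -0.037037)
n = 0 (n = Mul(Rational(-1, 27), 0) = 0)
Pow(Add(J, n), -1) = Pow(Add(78201, 0), -1) = Pow(78201, -1) = Rational(1, 78201)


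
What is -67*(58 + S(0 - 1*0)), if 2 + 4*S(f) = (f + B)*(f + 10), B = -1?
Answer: -3685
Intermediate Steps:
S(f) = -½ + (-1 + f)*(10 + f)/4 (S(f) = -½ + ((f - 1)*(f + 10))/4 = -½ + ((-1 + f)*(10 + f))/4 = -½ + (-1 + f)*(10 + f)/4)
-67*(58 + S(0 - 1*0)) = -67*(58 + (-3 + (0 - 1*0)²/4 + 9*(0 - 1*0)/4)) = -67*(58 + (-3 + (0 + 0)²/4 + 9*(0 + 0)/4)) = -67*(58 + (-3 + (¼)*0² + (9/4)*0)) = -67*(58 + (-3 + (¼)*0 + 0)) = -67*(58 + (-3 + 0 + 0)) = -67*(58 - 3) = -67*55 = -3685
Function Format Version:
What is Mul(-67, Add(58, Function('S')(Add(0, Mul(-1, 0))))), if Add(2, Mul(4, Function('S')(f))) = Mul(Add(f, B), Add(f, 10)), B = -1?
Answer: -3685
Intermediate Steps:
Function('S')(f) = Add(Rational(-1, 2), Mul(Rational(1, 4), Add(-1, f), Add(10, f))) (Function('S')(f) = Add(Rational(-1, 2), Mul(Rational(1, 4), Mul(Add(f, -1), Add(f, 10)))) = Add(Rational(-1, 2), Mul(Rational(1, 4), Mul(Add(-1, f), Add(10, f)))) = Add(Rational(-1, 2), Mul(Rational(1, 4), Add(-1, f), Add(10, f))))
Mul(-67, Add(58, Function('S')(Add(0, Mul(-1, 0))))) = Mul(-67, Add(58, Add(-3, Mul(Rational(1, 4), Pow(Add(0, Mul(-1, 0)), 2)), Mul(Rational(9, 4), Add(0, Mul(-1, 0)))))) = Mul(-67, Add(58, Add(-3, Mul(Rational(1, 4), Pow(Add(0, 0), 2)), Mul(Rational(9, 4), Add(0, 0))))) = Mul(-67, Add(58, Add(-3, Mul(Rational(1, 4), Pow(0, 2)), Mul(Rational(9, 4), 0)))) = Mul(-67, Add(58, Add(-3, Mul(Rational(1, 4), 0), 0))) = Mul(-67, Add(58, Add(-3, 0, 0))) = Mul(-67, Add(58, -3)) = Mul(-67, 55) = -3685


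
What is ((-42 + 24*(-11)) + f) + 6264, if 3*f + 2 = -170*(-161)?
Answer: 45242/3 ≈ 15081.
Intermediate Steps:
f = 27368/3 (f = -⅔ + (-170*(-161))/3 = -⅔ + (⅓)*27370 = -⅔ + 27370/3 = 27368/3 ≈ 9122.7)
((-42 + 24*(-11)) + f) + 6264 = ((-42 + 24*(-11)) + 27368/3) + 6264 = ((-42 - 264) + 27368/3) + 6264 = (-306 + 27368/3) + 6264 = 26450/3 + 6264 = 45242/3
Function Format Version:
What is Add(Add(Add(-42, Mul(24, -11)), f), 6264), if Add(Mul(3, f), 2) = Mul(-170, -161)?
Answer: Rational(45242, 3) ≈ 15081.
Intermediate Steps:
f = Rational(27368, 3) (f = Add(Rational(-2, 3), Mul(Rational(1, 3), Mul(-170, -161))) = Add(Rational(-2, 3), Mul(Rational(1, 3), 27370)) = Add(Rational(-2, 3), Rational(27370, 3)) = Rational(27368, 3) ≈ 9122.7)
Add(Add(Add(-42, Mul(24, -11)), f), 6264) = Add(Add(Add(-42, Mul(24, -11)), Rational(27368, 3)), 6264) = Add(Add(Add(-42, -264), Rational(27368, 3)), 6264) = Add(Add(-306, Rational(27368, 3)), 6264) = Add(Rational(26450, 3), 6264) = Rational(45242, 3)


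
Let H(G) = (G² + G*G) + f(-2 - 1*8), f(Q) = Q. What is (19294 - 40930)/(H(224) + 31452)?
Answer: -10818/65897 ≈ -0.16417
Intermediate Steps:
H(G) = -10 + 2*G² (H(G) = (G² + G*G) + (-2 - 1*8) = (G² + G²) + (-2 - 8) = 2*G² - 10 = -10 + 2*G²)
(19294 - 40930)/(H(224) + 31452) = (19294 - 40930)/((-10 + 2*224²) + 31452) = -21636/((-10 + 2*50176) + 31452) = -21636/((-10 + 100352) + 31452) = -21636/(100342 + 31452) = -21636/131794 = -21636*1/131794 = -10818/65897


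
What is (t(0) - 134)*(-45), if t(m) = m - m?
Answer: 6030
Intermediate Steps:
t(m) = 0
(t(0) - 134)*(-45) = (0 - 134)*(-45) = -134*(-45) = 6030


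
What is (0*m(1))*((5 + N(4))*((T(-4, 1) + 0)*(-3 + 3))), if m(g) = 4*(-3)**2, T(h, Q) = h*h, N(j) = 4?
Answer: 0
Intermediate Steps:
T(h, Q) = h**2
m(g) = 36 (m(g) = 4*9 = 36)
(0*m(1))*((5 + N(4))*((T(-4, 1) + 0)*(-3 + 3))) = (0*36)*((5 + 4)*(((-4)**2 + 0)*(-3 + 3))) = 0*(9*((16 + 0)*0)) = 0*(9*(16*0)) = 0*(9*0) = 0*0 = 0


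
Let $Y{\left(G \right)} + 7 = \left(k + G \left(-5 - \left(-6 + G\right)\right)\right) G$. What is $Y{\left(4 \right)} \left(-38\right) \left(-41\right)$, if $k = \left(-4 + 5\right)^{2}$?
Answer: $-79458$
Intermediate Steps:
$k = 1$ ($k = 1^{2} = 1$)
$Y{\left(G \right)} = -7 + G \left(1 + G \left(1 - G\right)\right)$ ($Y{\left(G \right)} = -7 + \left(1 + G \left(-5 - \left(-6 + G\right)\right)\right) G = -7 + \left(1 + G \left(1 - G\right)\right) G = -7 + G \left(1 + G \left(1 - G\right)\right)$)
$Y{\left(4 \right)} \left(-38\right) \left(-41\right) = \left(-7 + 4 + 4^{2} - 4^{3}\right) \left(-38\right) \left(-41\right) = \left(-7 + 4 + 16 - 64\right) \left(-38\right) \left(-41\right) = \left(-51\right) \left(-38\right) \left(-41\right) = 1938 \left(-41\right) = -79458$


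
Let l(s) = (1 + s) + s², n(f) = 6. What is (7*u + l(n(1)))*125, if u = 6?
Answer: 10625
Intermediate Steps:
l(s) = 1 + s + s²
(7*u + l(n(1)))*125 = (7*6 + (1 + 6 + 6²))*125 = (42 + (1 + 6 + 36))*125 = (42 + 43)*125 = 85*125 = 10625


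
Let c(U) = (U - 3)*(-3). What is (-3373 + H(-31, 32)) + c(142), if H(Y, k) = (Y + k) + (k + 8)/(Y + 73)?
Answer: -79549/21 ≈ -3788.0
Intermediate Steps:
c(U) = 9 - 3*U (c(U) = (-3 + U)*(-3) = 9 - 3*U)
H(Y, k) = Y + k + (8 + k)/(73 + Y) (H(Y, k) = (Y + k) + (8 + k)/(73 + Y) = Y + k + (8 + k)/(73 + Y))
(-3373 + H(-31, 32)) + c(142) = (-3373 + (8 + (-31)² + 73*(-31) + 74*32 - 31*32)/(73 - 31)) + (9 - 3*142) = (-3373 + (8 + 961 - 2263 + 2368 - 992)/42) + (9 - 426) = (-3373 + (1/42)*82) - 417 = (-3373 + 41/21) - 417 = -70792/21 - 417 = -79549/21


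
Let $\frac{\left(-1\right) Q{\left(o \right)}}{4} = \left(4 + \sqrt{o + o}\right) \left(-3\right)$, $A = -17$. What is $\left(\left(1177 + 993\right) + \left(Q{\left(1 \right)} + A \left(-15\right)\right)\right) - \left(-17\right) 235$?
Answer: $6468 + 12 \sqrt{2} \approx 6485.0$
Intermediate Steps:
$Q{\left(o \right)} = 48 + 12 \sqrt{2} \sqrt{o}$ ($Q{\left(o \right)} = - 4 \left(4 + \sqrt{o + o}\right) \left(-3\right) = - 4 \left(4 + \sqrt{2 o}\right) \left(-3\right) = - 4 \left(4 + \sqrt{2} \sqrt{o}\right) \left(-3\right) = - 4 \left(-12 - 3 \sqrt{2} \sqrt{o}\right) = 48 + 12 \sqrt{2} \sqrt{o}$)
$\left(\left(1177 + 993\right) + \left(Q{\left(1 \right)} + A \left(-15\right)\right)\right) - \left(-17\right) 235 = \left(\left(1177 + 993\right) + \left(\left(48 + 12 \sqrt{2} \sqrt{1}\right) - -255\right)\right) - \left(-17\right) 235 = \left(2170 + \left(\left(48 + 12 \sqrt{2} \cdot 1\right) + 255\right)\right) - -3995 = \left(2170 + \left(\left(48 + 12 \sqrt{2}\right) + 255\right)\right) + 3995 = \left(2170 + \left(303 + 12 \sqrt{2}\right)\right) + 3995 = \left(2473 + 12 \sqrt{2}\right) + 3995 = 6468 + 12 \sqrt{2}$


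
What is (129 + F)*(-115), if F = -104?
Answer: -2875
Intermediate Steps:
(129 + F)*(-115) = (129 - 104)*(-115) = 25*(-115) = -2875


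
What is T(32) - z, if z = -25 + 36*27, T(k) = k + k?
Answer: -883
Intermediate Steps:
T(k) = 2*k
z = 947 (z = -25 + 972 = 947)
T(32) - z = 2*32 - 1*947 = 64 - 947 = -883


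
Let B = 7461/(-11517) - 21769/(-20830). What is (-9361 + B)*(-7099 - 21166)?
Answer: 4231459437895617/15993274 ≈ 2.6458e+8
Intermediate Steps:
B = 31766981/79966370 (B = 7461*(-1/11517) - 21769*(-1/20830) = -2487/3839 + 21769/20830 = 31766981/79966370 ≈ 0.39725)
(-9361 + B)*(-7099 - 21166) = (-9361 + 31766981/79966370)*(-7099 - 21166) = -748533422589/79966370*(-28265) = 4231459437895617/15993274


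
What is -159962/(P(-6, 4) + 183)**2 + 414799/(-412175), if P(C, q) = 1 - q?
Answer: -1587436499/267089400 ≈ -5.9435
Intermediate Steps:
-159962/(P(-6, 4) + 183)**2 + 414799/(-412175) = -159962/((1 - 1*4) + 183)**2 + 414799/(-412175) = -159962/((1 - 4) + 183)**2 + 414799*(-1/412175) = -159962/(-3 + 183)**2 - 414799/412175 = -159962/(180**2) - 414799/412175 = -159962/32400 - 414799/412175 = -159962*1/32400 - 414799/412175 = -79981/16200 - 414799/412175 = -1587436499/267089400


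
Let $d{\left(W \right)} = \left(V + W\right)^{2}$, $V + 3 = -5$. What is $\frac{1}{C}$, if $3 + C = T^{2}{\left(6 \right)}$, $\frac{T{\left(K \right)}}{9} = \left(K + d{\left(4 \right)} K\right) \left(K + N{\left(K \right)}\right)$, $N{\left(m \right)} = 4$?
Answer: $\frac{1}{84272397} \approx 1.1866 \cdot 10^{-8}$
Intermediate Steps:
$V = -8$ ($V = -3 - 5 = -8$)
$d{\left(W \right)} = \left(-8 + W\right)^{2}$
$T{\left(K \right)} = 153 K \left(4 + K\right)$ ($T{\left(K \right)} = 9 \left(K + \left(-8 + 4\right)^{2} K\right) \left(K + 4\right) = 9 \left(K + \left(-4\right)^{2} K\right) \left(4 + K\right) = 9 \left(K + 16 K\right) \left(4 + K\right) = 9 \cdot 17 K \left(4 + K\right) = 153 K \left(4 + K\right)$)
$C = 84272397$ ($C = -3 + \left(153 \cdot 6 \left(4 + 6\right)\right)^{2} = -3 + \left(153 \cdot 6 \cdot 10\right)^{2} = -3 + 9180^{2} = -3 + 84272400 = 84272397$)
$\frac{1}{C} = \frac{1}{84272397}$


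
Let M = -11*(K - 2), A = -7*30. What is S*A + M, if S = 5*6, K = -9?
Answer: -6179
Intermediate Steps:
A = -210
M = 121 (M = -11*(-9 - 2) = -11*(-11) = 121)
S = 30
S*A + M = 30*(-210) + 121 = -6300 + 121 = -6179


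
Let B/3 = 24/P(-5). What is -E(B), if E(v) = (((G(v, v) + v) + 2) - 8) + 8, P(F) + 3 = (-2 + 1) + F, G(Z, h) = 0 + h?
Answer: 14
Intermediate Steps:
G(Z, h) = h
P(F) = -4 + F (P(F) = -3 + ((-2 + 1) + F) = -3 + (-1 + F) = -4 + F)
B = -8 (B = 3*(24/(-4 - 5)) = 3*(24/(-9)) = 3*(24*(-1/9)) = 3*(-8/3) = -8)
E(v) = 2 + 2*v (E(v) = (((v + v) + 2) - 8) + 8 = ((2*v + 2) - 8) + 8 = ((2 + 2*v) - 8) + 8 = (-6 + 2*v) + 8 = 2 + 2*v)
-E(B) = -(2 + 2*(-8)) = -(2 - 16) = -1*(-14) = 14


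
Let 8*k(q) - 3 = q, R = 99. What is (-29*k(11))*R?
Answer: -20097/4 ≈ -5024.3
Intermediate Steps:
k(q) = 3/8 + q/8
(-29*k(11))*R = -29*(3/8 + (1/8)*11)*99 = -29*(3/8 + 11/8)*99 = -29*7/4*99 = -203/4*99 = -20097/4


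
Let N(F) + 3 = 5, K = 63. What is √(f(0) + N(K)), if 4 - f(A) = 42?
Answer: 6*I ≈ 6.0*I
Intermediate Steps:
f(A) = -38 (f(A) = 4 - 1*42 = 4 - 42 = -38)
N(F) = 2 (N(F) = -3 + 5 = 2)
√(f(0) + N(K)) = √(-38 + 2) = √(-36) = 6*I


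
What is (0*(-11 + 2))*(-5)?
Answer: 0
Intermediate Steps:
(0*(-11 + 2))*(-5) = (0*(-9))*(-5) = 0*(-5) = 0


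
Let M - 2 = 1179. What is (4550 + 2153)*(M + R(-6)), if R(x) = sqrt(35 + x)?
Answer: 7916243 + 6703*sqrt(29) ≈ 7.9523e+6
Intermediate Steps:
M = 1181 (M = 2 + 1179 = 1181)
(4550 + 2153)*(M + R(-6)) = (4550 + 2153)*(1181 + sqrt(35 - 6)) = 6703*(1181 + sqrt(29)) = 7916243 + 6703*sqrt(29)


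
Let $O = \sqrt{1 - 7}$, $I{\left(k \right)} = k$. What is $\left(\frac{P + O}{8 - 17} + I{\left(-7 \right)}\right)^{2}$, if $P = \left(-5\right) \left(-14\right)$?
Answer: $\frac{\left(133 + i \sqrt{6}\right)^{2}}{81} \approx 218.31 + 8.044 i$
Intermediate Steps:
$P = 70$
$O = i \sqrt{6}$ ($O = \sqrt{-6} = i \sqrt{6} \approx 2.4495 i$)
$\left(\frac{P + O}{8 - 17} + I{\left(-7 \right)}\right)^{2} = \left(\frac{70 + i \sqrt{6}}{8 - 17} - 7\right)^{2} = \left(\frac{70 + i \sqrt{6}}{-9} - 7\right)^{2} = \left(\left(70 + i \sqrt{6}\right) \left(- \frac{1}{9}\right) - 7\right)^{2} = \left(\left(- \frac{70}{9} - \frac{i \sqrt{6}}{9}\right) - 7\right)^{2} = \left(- \frac{133}{9} - \frac{i \sqrt{6}}{9}\right)^{2}$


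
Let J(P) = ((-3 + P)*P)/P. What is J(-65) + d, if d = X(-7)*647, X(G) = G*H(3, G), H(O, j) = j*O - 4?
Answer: 113157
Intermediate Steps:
H(O, j) = -4 + O*j (H(O, j) = O*j - 4 = -4 + O*j)
X(G) = G*(-4 + 3*G)
J(P) = -3 + P (J(P) = (P*(-3 + P))/P = -3 + P)
d = 113225 (d = -7*(-4 + 3*(-7))*647 = -7*(-4 - 21)*647 = -7*(-25)*647 = 175*647 = 113225)
J(-65) + d = (-3 - 65) + 113225 = -68 + 113225 = 113157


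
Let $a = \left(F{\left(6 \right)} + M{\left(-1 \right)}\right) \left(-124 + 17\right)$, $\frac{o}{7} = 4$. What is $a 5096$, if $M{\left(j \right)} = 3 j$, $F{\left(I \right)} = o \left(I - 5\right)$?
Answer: $-13631800$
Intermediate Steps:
$o = 28$ ($o = 7 \cdot 4 = 28$)
$F{\left(I \right)} = -140 + 28 I$ ($F{\left(I \right)} = 28 \left(I - 5\right) = 28 \left(-5 + I\right) = -140 + 28 I$)
$a = -2675$ ($a = \left(\left(-140 + 28 \cdot 6\right) + 3 \left(-1\right)\right) \left(-124 + 17\right) = \left(\left(-140 + 168\right) - 3\right) \left(-107\right) = \left(28 - 3\right) \left(-107\right) = 25 \left(-107\right) = -2675$)
$a 5096 = \left(-2675\right) 5096 = -13631800$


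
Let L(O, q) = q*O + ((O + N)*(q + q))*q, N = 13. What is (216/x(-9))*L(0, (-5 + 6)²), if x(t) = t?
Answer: -624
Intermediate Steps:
L(O, q) = O*q + 2*q²*(13 + O) (L(O, q) = q*O + ((O + 13)*(q + q))*q = O*q + ((13 + O)*(2*q))*q = O*q + (2*q*(13 + O))*q = O*q + 2*q²*(13 + O))
(216/x(-9))*L(0, (-5 + 6)²) = (216/(-9))*((-5 + 6)²*(0 + 26*(-5 + 6)² + 2*0*(-5 + 6)²)) = (216*(-⅑))*(1²*(0 + 26*1² + 2*0*1²)) = -24*(0 + 26*1 + 2*0*1) = -24*(0 + 26 + 0) = -24*26 = -624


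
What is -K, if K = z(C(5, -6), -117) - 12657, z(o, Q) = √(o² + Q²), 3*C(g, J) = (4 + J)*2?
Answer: 12657 - √123217/3 ≈ 12540.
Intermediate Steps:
C(g, J) = 8/3 + 2*J/3 (C(g, J) = ((4 + J)*2)/3 = (8 + 2*J)/3 = 8/3 + 2*J/3)
z(o, Q) = √(Q² + o²)
K = -12657 + √123217/3 (K = √((-117)² + (8/3 + (⅔)*(-6))²) - 12657 = √(13689 + (8/3 - 4)²) - 12657 = √(13689 + (-4/3)²) - 12657 = √(13689 + 16/9) - 12657 = √(123217/9) - 12657 = √123217/3 - 12657 = -12657 + √123217/3 ≈ -12540.)
-K = -(-12657 + √123217/3) = 12657 - √123217/3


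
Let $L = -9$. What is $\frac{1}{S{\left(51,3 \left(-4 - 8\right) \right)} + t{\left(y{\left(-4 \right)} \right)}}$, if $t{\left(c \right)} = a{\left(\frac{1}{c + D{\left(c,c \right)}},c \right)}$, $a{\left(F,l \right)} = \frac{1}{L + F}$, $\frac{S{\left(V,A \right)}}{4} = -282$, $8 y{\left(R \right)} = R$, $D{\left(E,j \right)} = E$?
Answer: $- \frac{10}{11281} \approx -0.00088645$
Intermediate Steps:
$y{\left(R \right)} = \frac{R}{8}$
$S{\left(V,A \right)} = -1128$ ($S{\left(V,A \right)} = 4 \left(-282\right) = -1128$)
$a{\left(F,l \right)} = \frac{1}{-9 + F}$
$t{\left(c \right)} = \frac{1}{-9 + \frac{1}{2 c}}$ ($t{\left(c \right)} = \frac{1}{-9 + \frac{1}{c + c}} = \frac{1}{-9 + \frac{1}{2 c}}$)
$\frac{1}{S{\left(51,3 \left(-4 - 8\right) \right)} + t{\left(y{\left(-4 \right)} \right)}} = \frac{1}{-1128 - \frac{2 \cdot \frac{1}{8} \left(-4\right)}{-1 + 18 \cdot \frac{1}{8} \left(-4\right)}} = \frac{1}{-1128 - - \frac{1}{-1 + 18 \left(- \frac{1}{2}\right)}} = \frac{1}{-1128 - - \frac{1}{-1 - 9}} = \frac{1}{-1128 - - \frac{1}{-10}} = \frac{1}{-1128 - \left(-1\right) \left(- \frac{1}{10}\right)} = \frac{1}{-1128 - \frac{1}{10}} = \frac{1}{- \frac{11281}{10}} = - \frac{10}{11281}$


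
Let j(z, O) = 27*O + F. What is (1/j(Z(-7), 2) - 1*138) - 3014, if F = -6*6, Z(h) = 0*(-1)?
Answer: -56735/18 ≈ -3151.9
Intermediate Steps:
Z(h) = 0
F = -36
j(z, O) = -36 + 27*O (j(z, O) = 27*O - 36 = -36 + 27*O)
(1/j(Z(-7), 2) - 1*138) - 3014 = (1/(-36 + 27*2) - 1*138) - 3014 = (1/(-36 + 54) - 138) - 3014 = (1/18 - 138) - 3014 = -2483/18 - 3014 = -56735/18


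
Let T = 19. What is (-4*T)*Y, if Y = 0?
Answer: 0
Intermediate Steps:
(-4*T)*Y = -4*19*0 = -76*0 = 0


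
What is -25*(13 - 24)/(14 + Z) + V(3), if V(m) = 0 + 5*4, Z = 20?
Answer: 955/34 ≈ 28.088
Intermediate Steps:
V(m) = 20 (V(m) = 0 + 20 = 20)
-25*(13 - 24)/(14 + Z) + V(3) = -25*(13 - 24)/(14 + 20) + 20 = -(-275)/34 + 20 = -25*(-11/34) + 20 = 275/34 + 20 = 955/34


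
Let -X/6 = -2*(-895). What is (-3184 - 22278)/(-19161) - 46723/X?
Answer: 389573761/68596380 ≈ 5.6792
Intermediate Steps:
X = -10740 (X = -(-12)*(-895) = -6*1790 = -10740)
(-3184 - 22278)/(-19161) - 46723/X = (-3184 - 22278)/(-19161) - 46723/(-10740) = -25462*(-1/19161) - 46723*(-1/10740) = 25462/19161 + 46723/10740 = 389573761/68596380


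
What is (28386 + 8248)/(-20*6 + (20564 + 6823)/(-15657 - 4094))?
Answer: -723558134/2397507 ≈ -301.80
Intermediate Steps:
(28386 + 8248)/(-20*6 + (20564 + 6823)/(-15657 - 4094)) = 36634/(-120 + 27387/(-19751)) = 36634/(-120 + 27387*(-1/19751)) = 36634/(-120 - 27387/19751) = 36634/(-2397507/19751) = 36634*(-19751/2397507) = -723558134/2397507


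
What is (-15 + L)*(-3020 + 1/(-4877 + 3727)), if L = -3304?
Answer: 11526890319/1150 ≈ 1.0023e+7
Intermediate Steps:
(-15 + L)*(-3020 + 1/(-4877 + 3727)) = (-15 - 3304)*(-3020 + 1/(-4877 + 3727)) = -3319*(-3020 + 1/(-1150)) = -3319*(-3020 - 1/1150) = -3319*(-3473001/1150) = 11526890319/1150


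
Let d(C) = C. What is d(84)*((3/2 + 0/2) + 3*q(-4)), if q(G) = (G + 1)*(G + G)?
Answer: 6174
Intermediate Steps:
q(G) = 2*G*(1 + G) (q(G) = (1 + G)*(2*G) = 2*G*(1 + G))
d(84)*((3/2 + 0/2) + 3*q(-4)) = 84*((3/2 + 0/2) + 3*(2*(-4)*(1 - 4))) = 84*((3*(½) + 0*(½)) + 3*(2*(-4)*(-3))) = 84*((3/2 + 0) + 3*24) = 84*(3/2 + 72) = 84*(147/2) = 6174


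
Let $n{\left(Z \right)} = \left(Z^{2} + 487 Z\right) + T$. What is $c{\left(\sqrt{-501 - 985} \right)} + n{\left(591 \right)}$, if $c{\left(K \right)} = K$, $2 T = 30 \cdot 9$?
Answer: $637233 + i \sqrt{1486} \approx 6.3723 \cdot 10^{5} + 38.549 i$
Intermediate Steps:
$T = 135$ ($T = \frac{30 \cdot 9}{2} = \frac{1}{2} \cdot 270 = 135$)
$n{\left(Z \right)} = 135 + Z^{2} + 487 Z$ ($n{\left(Z \right)} = \left(Z^{2} + 487 Z\right) + 135 = 135 + Z^{2} + 487 Z$)
$c{\left(\sqrt{-501 - 985} \right)} + n{\left(591 \right)} = \sqrt{-501 - 985} + \left(135 + 591^{2} + 487 \cdot 591\right) = \sqrt{-1486} + \left(135 + 349281 + 287817\right) = i \sqrt{1486} + 637233 = 637233 + i \sqrt{1486}$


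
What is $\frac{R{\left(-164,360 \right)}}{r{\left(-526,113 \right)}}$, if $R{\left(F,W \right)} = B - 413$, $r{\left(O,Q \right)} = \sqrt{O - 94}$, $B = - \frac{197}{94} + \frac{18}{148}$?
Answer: $\frac{72164 i \sqrt{155}}{53909} \approx 16.666 i$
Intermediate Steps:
$B = - \frac{3433}{1739}$ ($B = \left(-197\right) \frac{1}{94} + 18 \cdot \frac{1}{148} = - \frac{197}{94} + \frac{9}{74} = - \frac{3433}{1739} \approx -1.9741$)
$r{\left(O,Q \right)} = \sqrt{-94 + O}$
$R{\left(F,W \right)} = - \frac{721640}{1739}$ ($R{\left(F,W \right)} = - \frac{3433}{1739} - 413 = - \frac{721640}{1739}$)
$\frac{R{\left(-164,360 \right)}}{r{\left(-526,113 \right)}} = - \frac{721640}{1739 \sqrt{-94 - 526}} = - \frac{721640}{1739 \sqrt{-620}} = - \frac{721640}{1739 \cdot 2 i \sqrt{155}} = - \frac{721640 \left(- \frac{i \sqrt{155}}{310}\right)}{1739} = \frac{72164 i \sqrt{155}}{53909}$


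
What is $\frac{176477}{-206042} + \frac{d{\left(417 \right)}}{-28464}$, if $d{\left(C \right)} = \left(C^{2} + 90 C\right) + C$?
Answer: $- \frac{2027931435}{244365812} \approx -8.2988$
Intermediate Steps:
$d{\left(C \right)} = C^{2} + 91 C$
$\frac{176477}{-206042} + \frac{d{\left(417 \right)}}{-28464} = \frac{176477}{-206042} + \frac{417 \left(91 + 417\right)}{-28464} = 176477 \left(- \frac{1}{206042}\right) + 417 \cdot 508 \left(- \frac{1}{28464}\right) = - \frac{176477}{206042} + 211836 \left(- \frac{1}{28464}\right) = - \frac{176477}{206042} - \frac{17653}{2372} = - \frac{2027931435}{244365812}$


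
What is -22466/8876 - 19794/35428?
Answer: -60726062/19653683 ≈ -3.0898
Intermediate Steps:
-22466/8876 - 19794/35428 = -22466*1/8876 - 19794*1/35428 = -11233/4438 - 9897/17714 = -60726062/19653683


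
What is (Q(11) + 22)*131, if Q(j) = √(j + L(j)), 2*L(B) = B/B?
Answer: 2882 + 131*√46/2 ≈ 3326.2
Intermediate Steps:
L(B) = ½ (L(B) = (B/B)/2 = (½)*1 = ½)
Q(j) = √(½ + j) (Q(j) = √(j + ½) = √(½ + j))
(Q(11) + 22)*131 = (√(2 + 4*11)/2 + 22)*131 = (√(2 + 44)/2 + 22)*131 = (√46/2 + 22)*131 = (22 + √46/2)*131 = 2882 + 131*√46/2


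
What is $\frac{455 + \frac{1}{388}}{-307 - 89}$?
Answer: $- \frac{58847}{51216} \approx -1.149$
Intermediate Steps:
$\frac{455 + \frac{1}{388}}{-307 - 89} = \frac{455 + \frac{1}{388}}{-396} = \frac{176541}{388} \left(- \frac{1}{396}\right) = - \frac{58847}{51216}$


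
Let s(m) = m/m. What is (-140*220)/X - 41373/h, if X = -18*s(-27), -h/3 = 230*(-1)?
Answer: 3417881/2070 ≈ 1651.2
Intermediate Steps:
h = 690 (h = -690*(-1) = -3*(-230) = 690)
s(m) = 1
X = -18 (X = -18*1 = -18)
(-140*220)/X - 41373/h = -140*220/(-18) - 41373/690 = -30800*(-1/18) - 41373*1/690 = 15400/9 - 13791/230 = 3417881/2070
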